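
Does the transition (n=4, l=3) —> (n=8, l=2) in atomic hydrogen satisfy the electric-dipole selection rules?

Δl = 2 − 3 = -1; the E1 rule Δl = ±1 is ok.
All E1 selection rules are satisfied.

allowed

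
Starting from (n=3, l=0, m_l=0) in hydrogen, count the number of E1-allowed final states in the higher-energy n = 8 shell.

3

E1 requires Δl = ±1, so l_f ∈ {-1, 1}; with 0 ≤ l_f ≤ n_f−1 = 7, the allowed l_f values are {1}.
For l_f = 1: m_f ∈ {m_i−1, m_i, m_i+1} ∩ [−1, 1] = {-1, 0, 1} → 3 states.
Total: 3.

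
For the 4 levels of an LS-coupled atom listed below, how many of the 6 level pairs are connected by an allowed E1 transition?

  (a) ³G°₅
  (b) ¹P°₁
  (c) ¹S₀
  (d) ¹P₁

(a)–(b): forbidden (parity, ΔS, ΔL, ΔJ).
(a)–(c): forbidden (ΔS, ΔL, ΔJ).
(a)–(d): forbidden (ΔS, ΔL, ΔJ).
(b)–(c): allowed.
(b)–(d): allowed.
(c)–(d): forbidden (parity).
Allowed pairs: 2 of 6.

2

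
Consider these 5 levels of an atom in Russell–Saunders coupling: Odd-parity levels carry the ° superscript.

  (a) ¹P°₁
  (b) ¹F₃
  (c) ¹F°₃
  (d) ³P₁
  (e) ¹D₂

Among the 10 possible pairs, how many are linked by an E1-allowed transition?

3

(a)–(b): forbidden (ΔL, ΔJ).
(a)–(c): forbidden (parity, ΔL, ΔJ).
(a)–(d): forbidden (ΔS).
(a)–(e): allowed.
(b)–(c): allowed.
(b)–(d): forbidden (parity, ΔS, ΔL, ΔJ).
(b)–(e): forbidden (parity).
(c)–(d): forbidden (ΔS, ΔL, ΔJ).
(c)–(e): allowed.
(d)–(e): forbidden (parity, ΔS).
Allowed pairs: 3 of 10.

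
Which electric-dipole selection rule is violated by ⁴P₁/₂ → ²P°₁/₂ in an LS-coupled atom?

the ΔS = 0 rule

Reading off the term symbols: S 3/2→1/2, L 1→1, J 1/2→1/2, parity even→odd.
ΔL = 0, ±1 (not L=0↔0): L: 1 → 1, ΔL = +0 — ok.
ΔJ = 0, ±1 (not J=0↔0): J: 1/2 → 1/2, ΔJ = +0 — ok.
Parity must change: even → odd — ok.
ΔS = 0: S: 3/2 → 1/2 — fails.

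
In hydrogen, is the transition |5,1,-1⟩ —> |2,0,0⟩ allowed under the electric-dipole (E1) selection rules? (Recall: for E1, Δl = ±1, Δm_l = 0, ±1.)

allowed

Initial l = 1, final l = 0, so Δl = -1. E1 requires Δl = ±1: passes.
Δm_l = 0 − (-1) = +1. E1 requires Δm_l = 0, ±1: passes.
All E1 selection rules are satisfied.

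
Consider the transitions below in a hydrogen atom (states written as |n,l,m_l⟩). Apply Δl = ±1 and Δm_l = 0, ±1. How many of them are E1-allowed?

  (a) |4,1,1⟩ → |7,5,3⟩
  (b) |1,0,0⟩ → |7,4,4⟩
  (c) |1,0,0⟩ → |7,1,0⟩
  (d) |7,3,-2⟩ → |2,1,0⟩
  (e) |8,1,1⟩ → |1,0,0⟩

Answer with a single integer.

(a) forbidden — Δl = +4 (E1 requires Δl = ±1); Δm_l = +2 (E1 requires Δm_l = 0, ±1)
(b) forbidden — Δl = +4 (E1 requires Δl = ±1); Δm_l = +4 (E1 requires Δm_l = 0, ±1)
(c) allowed
(d) forbidden — Δl = -2 (E1 requires Δl = ±1); Δm_l = +2 (E1 requires Δm_l = 0, ±1)
(e) allowed
Total allowed: 2 of 5.

2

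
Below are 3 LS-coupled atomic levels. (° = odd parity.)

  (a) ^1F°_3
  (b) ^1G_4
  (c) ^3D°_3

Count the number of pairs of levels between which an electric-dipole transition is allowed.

(a)–(b): allowed.
(a)–(c): forbidden (parity, ΔS).
(b)–(c): forbidden (ΔS, ΔL).
Allowed pairs: 1 of 3.

1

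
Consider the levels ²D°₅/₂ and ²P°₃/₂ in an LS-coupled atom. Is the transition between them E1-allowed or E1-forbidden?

forbidden

Parity must change: odd → odd — fails.
ΔS = 0: S: 1/2 → 1/2 — passes.
ΔL = 0, ±1 (not L=0↔0): L: 2 → 1, ΔL = -1 — passes.
ΔJ = 0, ±1 (not J=0↔0): J: 5/2 → 3/2, ΔJ = -1 — passes.
Rule(s) violated: parity.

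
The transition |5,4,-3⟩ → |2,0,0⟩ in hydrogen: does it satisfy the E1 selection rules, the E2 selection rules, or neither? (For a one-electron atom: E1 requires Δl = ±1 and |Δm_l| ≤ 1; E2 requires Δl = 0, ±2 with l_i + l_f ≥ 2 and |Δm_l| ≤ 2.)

neither

Δl = 0 − 4 = -4; l_i + l_f = 4.
Δm_l = +3.
E1 (Δl = ±1, |Δm_l| ≤ 1): not satisfied.
E2 (Δl = 0,±2, l_i+l_f ≥ 2, |Δm_l| ≤ 2): not satisfied.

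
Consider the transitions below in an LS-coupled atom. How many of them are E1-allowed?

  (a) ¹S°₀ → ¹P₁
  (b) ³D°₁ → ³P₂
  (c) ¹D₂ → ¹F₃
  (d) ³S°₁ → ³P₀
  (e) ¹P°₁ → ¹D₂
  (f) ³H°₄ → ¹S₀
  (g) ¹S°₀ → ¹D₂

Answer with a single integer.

(a) allowed
(b) allowed
(c) forbidden (parity fails)
(d) allowed
(e) allowed
(f) forbidden (ΔS, ΔL, ΔJ fail)
(g) forbidden (ΔL, ΔJ fail)
Total allowed: 4 of 7.

4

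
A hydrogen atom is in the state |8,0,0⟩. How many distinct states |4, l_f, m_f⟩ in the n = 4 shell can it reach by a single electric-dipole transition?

E1 requires Δl = ±1, so l_f ∈ {-1, 1}; with 0 ≤ l_f ≤ n_f−1 = 3, the allowed l_f values are {1}.
For l_f = 1: m_f ∈ {m_i−1, m_i, m_i+1} ∩ [−1, 1] = {-1, 0, 1} → 3 states.
Total: 3.

3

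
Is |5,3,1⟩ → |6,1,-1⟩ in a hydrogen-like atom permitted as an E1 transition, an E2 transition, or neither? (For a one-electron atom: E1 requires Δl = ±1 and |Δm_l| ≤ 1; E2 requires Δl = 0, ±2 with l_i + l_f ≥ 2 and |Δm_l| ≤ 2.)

Δl = 1 − 3 = -2; l_i + l_f = 4.
Δm_l = -2.
E1 (Δl = ±1, |Δm_l| ≤ 1): not satisfied.
E2 (Δl = 0,±2, l_i+l_f ≥ 2, |Δm_l| ≤ 2): satisfied.

E2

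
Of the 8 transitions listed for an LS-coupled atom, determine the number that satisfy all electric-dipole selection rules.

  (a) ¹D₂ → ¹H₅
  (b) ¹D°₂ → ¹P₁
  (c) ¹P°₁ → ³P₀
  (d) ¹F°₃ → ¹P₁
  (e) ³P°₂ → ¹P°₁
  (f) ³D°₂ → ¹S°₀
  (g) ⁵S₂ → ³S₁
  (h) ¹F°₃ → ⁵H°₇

(a) forbidden (parity, ΔL, ΔJ fail)
(b) allowed
(c) forbidden (ΔS fails)
(d) forbidden (ΔL, ΔJ fail)
(e) forbidden (parity, ΔS fail)
(f) forbidden (parity, ΔS, ΔL, ΔJ fail)
(g) forbidden (parity, ΔS, ΔL fail)
(h) forbidden (parity, ΔS, ΔL, ΔJ fail)
Total allowed: 1 of 8.

1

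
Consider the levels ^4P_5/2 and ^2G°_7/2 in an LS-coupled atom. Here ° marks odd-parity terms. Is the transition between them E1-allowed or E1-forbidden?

forbidden

Initial level: S=3/2, L=1, J=5/2, parity even. Final level: S=1/2, L=4, J=7/2, parity odd.
Parity must change: even → odd — ok.
ΔS = 0: S: 3/2 → 1/2 — fails.
ΔL = 0, ±1 (not L=0↔0): L: 1 → 4, ΔL = +3 — fails.
ΔJ = 0, ±1 (not J=0↔0): J: 5/2 → 7/2, ΔJ = +1 — ok.
Rule(s) violated: ΔS, ΔL.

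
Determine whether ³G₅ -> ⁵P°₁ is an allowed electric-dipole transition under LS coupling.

Parity must change: even → odd — ok.
ΔS = 0: S: 1 → 2 — fails.
ΔL = 0, ±1 (not L=0↔0): L: 4 → 1, ΔL = -3 — fails.
ΔJ = 0, ±1 (not J=0↔0): J: 5 → 1, ΔJ = -4 — fails.
Rule(s) violated: ΔS, ΔL, ΔJ.

forbidden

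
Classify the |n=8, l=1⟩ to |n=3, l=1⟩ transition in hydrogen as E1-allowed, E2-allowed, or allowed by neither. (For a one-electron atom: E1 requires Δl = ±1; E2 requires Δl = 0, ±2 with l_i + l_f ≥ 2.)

Δl = 1 − 1 = +0; l_i + l_f = 2.
E1 (Δl = ±1): not satisfied.
E2 (Δl = 0,±2, l_i+l_f ≥ 2): satisfied.

E2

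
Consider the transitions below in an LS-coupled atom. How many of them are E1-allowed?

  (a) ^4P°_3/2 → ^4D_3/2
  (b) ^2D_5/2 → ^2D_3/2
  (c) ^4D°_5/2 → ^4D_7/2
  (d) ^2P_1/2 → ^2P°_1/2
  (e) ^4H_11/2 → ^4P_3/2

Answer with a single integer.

3

(a) allowed
(b) forbidden (parity fails)
(c) allowed
(d) allowed
(e) forbidden (parity, ΔL, ΔJ fail)
Total allowed: 3 of 5.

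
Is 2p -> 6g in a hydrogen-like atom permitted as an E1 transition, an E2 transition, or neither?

Δl = 4 − 1 = +3; l_i + l_f = 5.
E1 (Δl = ±1): not satisfied.
E2 (Δl = 0,±2, l_i+l_f ≥ 2): not satisfied.

neither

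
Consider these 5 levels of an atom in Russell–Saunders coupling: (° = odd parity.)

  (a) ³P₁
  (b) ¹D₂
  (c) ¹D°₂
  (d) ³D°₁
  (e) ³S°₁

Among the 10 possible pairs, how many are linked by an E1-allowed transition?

(a)–(b): forbidden (parity, ΔS).
(a)–(c): forbidden (ΔS).
(a)–(d): allowed.
(a)–(e): allowed.
(b)–(c): allowed.
(b)–(d): forbidden (ΔS).
(b)–(e): forbidden (ΔS, ΔL).
(c)–(d): forbidden (parity, ΔS).
(c)–(e): forbidden (parity, ΔS, ΔL).
(d)–(e): forbidden (parity, ΔL).
Allowed pairs: 3 of 10.

3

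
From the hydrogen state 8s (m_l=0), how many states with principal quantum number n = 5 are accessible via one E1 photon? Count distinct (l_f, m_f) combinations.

E1 requires Δl = ±1, so l_f ∈ {-1, 1}; with 0 ≤ l_f ≤ n_f−1 = 4, the allowed l_f values are {1}.
For l_f = 1: m_f ∈ {m_i−1, m_i, m_i+1} ∩ [−1, 1] = {-1, 0, 1} → 3 states.
Total: 3.

3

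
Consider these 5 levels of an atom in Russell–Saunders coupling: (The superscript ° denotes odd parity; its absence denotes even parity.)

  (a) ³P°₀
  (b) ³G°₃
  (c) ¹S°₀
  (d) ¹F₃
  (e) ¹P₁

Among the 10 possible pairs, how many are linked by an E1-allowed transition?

(a)–(b): forbidden (parity, ΔL, ΔJ).
(a)–(c): forbidden (parity, ΔS, ΔJ).
(a)–(d): forbidden (ΔS, ΔL, ΔJ).
(a)–(e): forbidden (ΔS).
(b)–(c): forbidden (parity, ΔS, ΔL, ΔJ).
(b)–(d): forbidden (ΔS).
(b)–(e): forbidden (ΔS, ΔL, ΔJ).
(c)–(d): forbidden (ΔL, ΔJ).
(c)–(e): allowed.
(d)–(e): forbidden (parity, ΔL, ΔJ).
Allowed pairs: 1 of 10.

1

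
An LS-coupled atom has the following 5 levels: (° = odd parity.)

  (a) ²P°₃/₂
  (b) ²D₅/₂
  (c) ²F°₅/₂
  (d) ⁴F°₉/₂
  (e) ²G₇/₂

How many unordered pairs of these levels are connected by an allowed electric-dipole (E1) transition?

(a)–(b): allowed.
(a)–(c): forbidden (parity, ΔL).
(a)–(d): forbidden (parity, ΔS, ΔL, ΔJ).
(a)–(e): forbidden (ΔL, ΔJ).
(b)–(c): allowed.
(b)–(d): forbidden (ΔS, ΔJ).
(b)–(e): forbidden (parity, ΔL).
(c)–(d): forbidden (parity, ΔS, ΔJ).
(c)–(e): allowed.
(d)–(e): forbidden (ΔS).
Allowed pairs: 3 of 10.

3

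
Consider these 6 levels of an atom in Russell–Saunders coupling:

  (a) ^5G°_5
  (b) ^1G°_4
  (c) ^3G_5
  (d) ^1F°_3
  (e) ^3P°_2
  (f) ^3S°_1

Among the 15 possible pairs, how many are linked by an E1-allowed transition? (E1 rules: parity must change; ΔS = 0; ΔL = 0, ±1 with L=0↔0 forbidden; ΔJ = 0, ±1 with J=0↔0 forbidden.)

0

(a)–(b): forbidden (parity, ΔS).
(a)–(c): forbidden (ΔS).
(a)–(d): forbidden (parity, ΔS, ΔJ).
(a)–(e): forbidden (parity, ΔS, ΔL, ΔJ).
(a)–(f): forbidden (parity, ΔS, ΔL, ΔJ).
(b)–(c): forbidden (ΔS).
(b)–(d): forbidden (parity).
(b)–(e): forbidden (parity, ΔS, ΔL, ΔJ).
(b)–(f): forbidden (parity, ΔS, ΔL, ΔJ).
(c)–(d): forbidden (ΔS, ΔJ).
(c)–(e): forbidden (ΔL, ΔJ).
(c)–(f): forbidden (ΔL, ΔJ).
(d)–(e): forbidden (parity, ΔS, ΔL).
(d)–(f): forbidden (parity, ΔS, ΔL, ΔJ).
(e)–(f): forbidden (parity).
Allowed pairs: 0 of 15.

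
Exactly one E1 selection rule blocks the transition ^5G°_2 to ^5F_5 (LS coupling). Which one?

Reading off the term symbols: S 2→2, L 4→3, J 2→5, parity odd→even.
Parity must change: odd → even — ok.
ΔS = 0: S: 2 → 2 — ok.
ΔL = 0, ±1 (not L=0↔0): L: 4 → 3, ΔL = -1 — ok.
ΔJ = 0, ±1 (not J=0↔0): J: 2 → 5, ΔJ = +3 — fails.

the ΔJ = 0, ±1 rule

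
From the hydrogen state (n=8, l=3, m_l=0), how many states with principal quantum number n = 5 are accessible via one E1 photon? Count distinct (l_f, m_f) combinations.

6

E1 requires Δl = ±1, so l_f ∈ {2, 4}; with 0 ≤ l_f ≤ n_f−1 = 4, the allowed l_f values are {2, 4}.
For l_f = 2: m_f ∈ {m_i−1, m_i, m_i+1} ∩ [−2, 2] = {-1, 0, 1} → 3 states.
For l_f = 4: m_f ∈ {m_i−1, m_i, m_i+1} ∩ [−4, 4] = {-1, 0, 1} → 3 states.
Total: 6.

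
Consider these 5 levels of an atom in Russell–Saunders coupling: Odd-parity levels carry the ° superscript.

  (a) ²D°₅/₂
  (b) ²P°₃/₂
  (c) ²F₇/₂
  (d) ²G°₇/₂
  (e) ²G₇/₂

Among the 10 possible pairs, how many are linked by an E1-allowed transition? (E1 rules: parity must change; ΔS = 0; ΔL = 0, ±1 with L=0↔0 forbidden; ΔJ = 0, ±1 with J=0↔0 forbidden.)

(a)–(b): forbidden (parity).
(a)–(c): allowed.
(a)–(d): forbidden (parity, ΔL).
(a)–(e): forbidden (ΔL).
(b)–(c): forbidden (ΔL, ΔJ).
(b)–(d): forbidden (parity, ΔL, ΔJ).
(b)–(e): forbidden (ΔL, ΔJ).
(c)–(d): allowed.
(c)–(e): forbidden (parity).
(d)–(e): allowed.
Allowed pairs: 3 of 10.

3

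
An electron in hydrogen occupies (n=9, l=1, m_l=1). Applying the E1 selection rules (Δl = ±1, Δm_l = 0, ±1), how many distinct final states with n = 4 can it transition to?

4

E1 requires Δl = ±1, so l_f ∈ {0, 2}; with 0 ≤ l_f ≤ n_f−1 = 3, the allowed l_f values are {0, 2}.
For l_f = 0: m_f ∈ {m_i−1, m_i, m_i+1} ∩ [−0, 0] = {0} → 1 state.
For l_f = 2: m_f ∈ {m_i−1, m_i, m_i+1} ∩ [−2, 2] = {0, 1, 2} → 3 states.
Total: 4.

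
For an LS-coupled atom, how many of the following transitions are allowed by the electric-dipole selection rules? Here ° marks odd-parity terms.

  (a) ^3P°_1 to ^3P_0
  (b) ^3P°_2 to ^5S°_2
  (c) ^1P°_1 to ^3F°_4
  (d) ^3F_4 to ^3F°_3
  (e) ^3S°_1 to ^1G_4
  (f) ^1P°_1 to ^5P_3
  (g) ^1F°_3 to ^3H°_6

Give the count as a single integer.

2

(a) allowed
(b) forbidden (parity, ΔS fail)
(c) forbidden (parity, ΔS, ΔL, ΔJ fail)
(d) allowed
(e) forbidden (ΔS, ΔL, ΔJ fail)
(f) forbidden (ΔS, ΔJ fail)
(g) forbidden (parity, ΔS, ΔL, ΔJ fail)
Total allowed: 2 of 7.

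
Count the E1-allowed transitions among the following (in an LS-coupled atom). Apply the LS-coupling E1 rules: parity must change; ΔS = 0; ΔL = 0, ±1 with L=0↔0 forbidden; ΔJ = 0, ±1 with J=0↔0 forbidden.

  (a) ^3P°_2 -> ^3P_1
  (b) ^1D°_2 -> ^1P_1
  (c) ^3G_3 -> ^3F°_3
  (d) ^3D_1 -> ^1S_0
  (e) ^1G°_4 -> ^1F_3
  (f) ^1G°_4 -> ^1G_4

(a) allowed
(b) allowed
(c) allowed
(d) forbidden (parity, ΔS, ΔL fail)
(e) allowed
(f) allowed
Total allowed: 5 of 6.

5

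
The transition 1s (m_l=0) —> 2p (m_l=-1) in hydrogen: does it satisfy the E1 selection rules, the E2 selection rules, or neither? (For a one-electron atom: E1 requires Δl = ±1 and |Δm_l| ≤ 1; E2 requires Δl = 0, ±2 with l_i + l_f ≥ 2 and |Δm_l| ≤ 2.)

Δl = 1 − 0 = +1; l_i + l_f = 1.
Δm_l = -1.
E1 (Δl = ±1, |Δm_l| ≤ 1): satisfied.
E2 (Δl = 0,±2, l_i+l_f ≥ 2, |Δm_l| ≤ 2): not satisfied.

E1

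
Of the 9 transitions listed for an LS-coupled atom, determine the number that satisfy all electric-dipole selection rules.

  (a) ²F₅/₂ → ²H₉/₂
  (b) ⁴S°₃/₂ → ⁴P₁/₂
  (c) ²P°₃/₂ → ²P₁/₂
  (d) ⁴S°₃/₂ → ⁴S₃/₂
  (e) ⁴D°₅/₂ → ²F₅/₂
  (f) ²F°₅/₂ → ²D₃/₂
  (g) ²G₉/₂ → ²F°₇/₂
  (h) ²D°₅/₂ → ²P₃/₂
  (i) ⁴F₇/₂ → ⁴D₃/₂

5

(a) forbidden (parity, ΔL, ΔJ fail)
(b) allowed
(c) allowed
(d) forbidden (ΔL fails)
(e) forbidden (ΔS fails)
(f) allowed
(g) allowed
(h) allowed
(i) forbidden (parity, ΔJ fail)
Total allowed: 5 of 9.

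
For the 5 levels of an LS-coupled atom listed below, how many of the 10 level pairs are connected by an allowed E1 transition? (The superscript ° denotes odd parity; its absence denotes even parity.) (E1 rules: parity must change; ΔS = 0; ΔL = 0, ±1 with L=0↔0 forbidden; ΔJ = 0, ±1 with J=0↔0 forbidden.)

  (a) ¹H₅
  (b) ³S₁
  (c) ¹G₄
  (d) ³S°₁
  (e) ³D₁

(a)–(b): forbidden (parity, ΔS, ΔL, ΔJ).
(a)–(c): forbidden (parity).
(a)–(d): forbidden (ΔS, ΔL, ΔJ).
(a)–(e): forbidden (parity, ΔS, ΔL, ΔJ).
(b)–(c): forbidden (parity, ΔS, ΔL, ΔJ).
(b)–(d): forbidden (ΔL).
(b)–(e): forbidden (parity, ΔL).
(c)–(d): forbidden (ΔS, ΔL, ΔJ).
(c)–(e): forbidden (parity, ΔS, ΔL, ΔJ).
(d)–(e): forbidden (ΔL).
Allowed pairs: 0 of 10.

0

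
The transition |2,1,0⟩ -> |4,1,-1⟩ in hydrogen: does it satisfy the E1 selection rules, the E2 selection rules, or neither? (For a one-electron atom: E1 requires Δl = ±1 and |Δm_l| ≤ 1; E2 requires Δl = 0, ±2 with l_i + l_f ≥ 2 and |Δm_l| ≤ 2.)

E2

Δl = 1 − 1 = +0; l_i + l_f = 2.
Δm_l = -1.
E1 (Δl = ±1, |Δm_l| ≤ 1): not satisfied.
E2 (Δl = 0,±2, l_i+l_f ≥ 2, |Δm_l| ≤ 2): satisfied.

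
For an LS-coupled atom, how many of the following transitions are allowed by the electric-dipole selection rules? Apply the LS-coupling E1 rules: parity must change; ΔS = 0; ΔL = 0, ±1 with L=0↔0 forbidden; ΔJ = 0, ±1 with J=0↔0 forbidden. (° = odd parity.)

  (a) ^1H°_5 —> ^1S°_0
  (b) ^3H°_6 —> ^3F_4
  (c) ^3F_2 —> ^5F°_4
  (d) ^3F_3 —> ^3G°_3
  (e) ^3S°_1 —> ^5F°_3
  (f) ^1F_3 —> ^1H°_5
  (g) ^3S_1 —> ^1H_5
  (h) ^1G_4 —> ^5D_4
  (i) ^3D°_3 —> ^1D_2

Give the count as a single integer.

1

(a) forbidden (parity, ΔL, ΔJ fail)
(b) forbidden (ΔL, ΔJ fail)
(c) forbidden (ΔS, ΔJ fail)
(d) allowed
(e) forbidden (parity, ΔS, ΔL, ΔJ fail)
(f) forbidden (ΔL, ΔJ fail)
(g) forbidden (parity, ΔS, ΔL, ΔJ fail)
(h) forbidden (parity, ΔS, ΔL fail)
(i) forbidden (ΔS fails)
Total allowed: 1 of 9.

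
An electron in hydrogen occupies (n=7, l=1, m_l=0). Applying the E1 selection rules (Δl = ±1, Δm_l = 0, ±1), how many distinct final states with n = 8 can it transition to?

E1 requires Δl = ±1, so l_f ∈ {0, 2}; with 0 ≤ l_f ≤ n_f−1 = 7, the allowed l_f values are {0, 2}.
For l_f = 0: m_f ∈ {m_i−1, m_i, m_i+1} ∩ [−0, 0] = {0} → 1 state.
For l_f = 2: m_f ∈ {m_i−1, m_i, m_i+1} ∩ [−2, 2] = {-1, 0, 1} → 3 states.
Total: 4.

4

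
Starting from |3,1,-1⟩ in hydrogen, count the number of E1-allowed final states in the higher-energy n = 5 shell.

E1 requires Δl = ±1, so l_f ∈ {0, 2}; with 0 ≤ l_f ≤ n_f−1 = 4, the allowed l_f values are {0, 2}.
For l_f = 0: m_f ∈ {m_i−1, m_i, m_i+1} ∩ [−0, 0] = {0} → 1 state.
For l_f = 2: m_f ∈ {m_i−1, m_i, m_i+1} ∩ [−2, 2] = {-2, -1, 0} → 3 states.
Total: 4.

4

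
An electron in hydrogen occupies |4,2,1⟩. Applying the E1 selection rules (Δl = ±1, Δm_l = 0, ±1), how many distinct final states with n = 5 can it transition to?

5

E1 requires Δl = ±1, so l_f ∈ {1, 3}; with 0 ≤ l_f ≤ n_f−1 = 4, the allowed l_f values are {1, 3}.
For l_f = 1: m_f ∈ {m_i−1, m_i, m_i+1} ∩ [−1, 1] = {0, 1} → 2 states.
For l_f = 3: m_f ∈ {m_i−1, m_i, m_i+1} ∩ [−3, 3] = {0, 1, 2} → 3 states.
Total: 5.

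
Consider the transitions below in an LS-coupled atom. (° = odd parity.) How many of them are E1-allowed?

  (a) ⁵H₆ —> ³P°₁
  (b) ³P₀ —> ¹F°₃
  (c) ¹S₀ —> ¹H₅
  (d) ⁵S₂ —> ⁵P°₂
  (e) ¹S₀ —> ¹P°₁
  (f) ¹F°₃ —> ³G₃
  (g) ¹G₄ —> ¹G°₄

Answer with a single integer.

3

(a) forbidden (ΔS, ΔL, ΔJ fail)
(b) forbidden (ΔS, ΔL, ΔJ fail)
(c) forbidden (parity, ΔL, ΔJ fail)
(d) allowed
(e) allowed
(f) forbidden (ΔS fails)
(g) allowed
Total allowed: 3 of 7.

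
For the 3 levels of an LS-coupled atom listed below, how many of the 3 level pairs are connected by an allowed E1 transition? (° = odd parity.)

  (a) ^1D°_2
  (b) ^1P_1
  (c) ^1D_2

2

(a)–(b): allowed.
(a)–(c): allowed.
(b)–(c): forbidden (parity).
Allowed pairs: 2 of 3.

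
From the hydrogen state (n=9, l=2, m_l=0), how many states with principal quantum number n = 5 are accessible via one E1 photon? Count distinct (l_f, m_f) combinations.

6

E1 requires Δl = ±1, so l_f ∈ {1, 3}; with 0 ≤ l_f ≤ n_f−1 = 4, the allowed l_f values are {1, 3}.
For l_f = 1: m_f ∈ {m_i−1, m_i, m_i+1} ∩ [−1, 1] = {-1, 0, 1} → 3 states.
For l_f = 3: m_f ∈ {m_i−1, m_i, m_i+1} ∩ [−3, 3] = {-1, 0, 1} → 3 states.
Total: 6.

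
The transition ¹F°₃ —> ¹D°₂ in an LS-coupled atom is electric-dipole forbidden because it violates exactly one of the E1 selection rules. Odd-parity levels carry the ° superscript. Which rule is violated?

parity

Parity must change: odd → odd — violated.
ΔS = 0: S: 0 → 0 — satisfied.
ΔL = 0, ±1 (not L=0↔0): L: 3 → 2, ΔL = -1 — satisfied.
ΔJ = 0, ±1 (not J=0↔0): J: 3 → 2, ΔJ = -1 — satisfied.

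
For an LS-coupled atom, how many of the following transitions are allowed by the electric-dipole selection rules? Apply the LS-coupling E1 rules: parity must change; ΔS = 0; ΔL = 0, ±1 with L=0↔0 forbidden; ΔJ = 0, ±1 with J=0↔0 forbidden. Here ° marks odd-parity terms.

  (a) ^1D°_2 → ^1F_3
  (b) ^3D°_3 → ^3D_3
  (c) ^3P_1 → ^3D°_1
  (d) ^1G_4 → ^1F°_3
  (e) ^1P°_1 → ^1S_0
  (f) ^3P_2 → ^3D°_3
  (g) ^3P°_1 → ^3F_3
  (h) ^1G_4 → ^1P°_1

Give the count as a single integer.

(a) allowed
(b) allowed
(c) allowed
(d) allowed
(e) allowed
(f) allowed
(g) forbidden (ΔL, ΔJ fail)
(h) forbidden (ΔL, ΔJ fail)
Total allowed: 6 of 8.

6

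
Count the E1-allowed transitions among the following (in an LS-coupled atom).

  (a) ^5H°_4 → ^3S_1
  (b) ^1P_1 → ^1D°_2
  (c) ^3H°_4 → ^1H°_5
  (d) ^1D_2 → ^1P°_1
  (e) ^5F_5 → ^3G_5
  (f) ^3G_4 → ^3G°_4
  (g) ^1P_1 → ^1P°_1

4

(a) forbidden (ΔS, ΔL, ΔJ fail)
(b) allowed
(c) forbidden (parity, ΔS fail)
(d) allowed
(e) forbidden (parity, ΔS fail)
(f) allowed
(g) allowed
Total allowed: 4 of 7.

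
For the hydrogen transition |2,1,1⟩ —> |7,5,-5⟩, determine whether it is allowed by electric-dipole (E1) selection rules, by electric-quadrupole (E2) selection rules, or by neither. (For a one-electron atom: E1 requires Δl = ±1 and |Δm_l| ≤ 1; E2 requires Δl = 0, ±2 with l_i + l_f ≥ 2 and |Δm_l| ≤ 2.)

Δl = 5 − 1 = +4; l_i + l_f = 6.
Δm_l = -6.
E1 (Δl = ±1, |Δm_l| ≤ 1): not satisfied.
E2 (Δl = 0,±2, l_i+l_f ≥ 2, |Δm_l| ≤ 2): not satisfied.

neither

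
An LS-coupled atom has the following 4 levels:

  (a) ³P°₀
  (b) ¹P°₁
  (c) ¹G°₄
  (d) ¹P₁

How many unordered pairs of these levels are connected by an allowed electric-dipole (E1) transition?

1

(a)–(b): forbidden (parity, ΔS).
(a)–(c): forbidden (parity, ΔS, ΔL, ΔJ).
(a)–(d): forbidden (ΔS).
(b)–(c): forbidden (parity, ΔL, ΔJ).
(b)–(d): allowed.
(c)–(d): forbidden (ΔL, ΔJ).
Allowed pairs: 1 of 6.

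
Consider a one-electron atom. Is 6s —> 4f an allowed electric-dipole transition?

forbidden

Initial l = 0, final l = 3, so Δl = +3. E1 requires Δl = ±1: fails.
The transition is electric-dipole forbidden.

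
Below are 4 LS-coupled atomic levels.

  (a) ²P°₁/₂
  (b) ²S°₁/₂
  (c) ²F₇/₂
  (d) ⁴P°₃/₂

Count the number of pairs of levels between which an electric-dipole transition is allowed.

(a)–(b): forbidden (parity).
(a)–(c): forbidden (ΔL, ΔJ).
(a)–(d): forbidden (parity, ΔS).
(b)–(c): forbidden (ΔL, ΔJ).
(b)–(d): forbidden (parity, ΔS).
(c)–(d): forbidden (ΔS, ΔL, ΔJ).
Allowed pairs: 0 of 6.

0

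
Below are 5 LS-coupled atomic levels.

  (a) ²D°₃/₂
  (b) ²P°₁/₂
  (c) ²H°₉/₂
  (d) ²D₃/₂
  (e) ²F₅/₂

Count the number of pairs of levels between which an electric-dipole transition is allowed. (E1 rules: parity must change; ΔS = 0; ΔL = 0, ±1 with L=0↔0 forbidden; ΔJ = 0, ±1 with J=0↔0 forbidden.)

(a)–(b): forbidden (parity).
(a)–(c): forbidden (parity, ΔL, ΔJ).
(a)–(d): allowed.
(a)–(e): allowed.
(b)–(c): forbidden (parity, ΔL, ΔJ).
(b)–(d): allowed.
(b)–(e): forbidden (ΔL, ΔJ).
(c)–(d): forbidden (ΔL, ΔJ).
(c)–(e): forbidden (ΔL, ΔJ).
(d)–(e): forbidden (parity).
Allowed pairs: 3 of 10.

3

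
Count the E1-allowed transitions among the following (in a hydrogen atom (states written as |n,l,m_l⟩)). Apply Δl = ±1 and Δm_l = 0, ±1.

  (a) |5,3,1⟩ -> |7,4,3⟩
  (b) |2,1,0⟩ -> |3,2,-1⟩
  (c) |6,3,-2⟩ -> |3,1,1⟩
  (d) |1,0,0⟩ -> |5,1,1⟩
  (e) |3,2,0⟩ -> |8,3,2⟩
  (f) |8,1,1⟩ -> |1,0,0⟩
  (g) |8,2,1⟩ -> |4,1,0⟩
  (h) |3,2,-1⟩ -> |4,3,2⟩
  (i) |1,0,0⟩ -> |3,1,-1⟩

(a) forbidden — Δm_l = +2 (E1 requires Δm_l = 0, ±1)
(b) allowed
(c) forbidden — Δl = -2 (E1 requires Δl = ±1); Δm_l = +3 (E1 requires Δm_l = 0, ±1)
(d) allowed
(e) forbidden — Δm_l = +2 (E1 requires Δm_l = 0, ±1)
(f) allowed
(g) allowed
(h) forbidden — Δm_l = +3 (E1 requires Δm_l = 0, ±1)
(i) allowed
Total allowed: 5 of 9.

5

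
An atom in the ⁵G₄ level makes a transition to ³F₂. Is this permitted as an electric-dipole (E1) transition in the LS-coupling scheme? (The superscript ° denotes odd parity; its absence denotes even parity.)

ΔL = 0, ±1 (not L=0↔0): L: 4 → 3, ΔL = -1 — satisfied.
Parity must change: even → even — violated.
ΔS = 0: S: 2 → 1 — violated.
ΔJ = 0, ±1 (not J=0↔0): J: 4 → 2, ΔJ = -2 — violated.
Rule(s) violated: parity, ΔS, ΔJ.

forbidden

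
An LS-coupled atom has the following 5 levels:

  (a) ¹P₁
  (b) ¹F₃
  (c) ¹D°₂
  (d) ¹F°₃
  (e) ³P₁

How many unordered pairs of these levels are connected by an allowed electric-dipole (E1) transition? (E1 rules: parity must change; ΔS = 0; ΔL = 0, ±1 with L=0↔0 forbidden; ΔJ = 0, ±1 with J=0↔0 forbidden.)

3

(a)–(b): forbidden (parity, ΔL, ΔJ).
(a)–(c): allowed.
(a)–(d): forbidden (ΔL, ΔJ).
(a)–(e): forbidden (parity, ΔS).
(b)–(c): allowed.
(b)–(d): allowed.
(b)–(e): forbidden (parity, ΔS, ΔL, ΔJ).
(c)–(d): forbidden (parity).
(c)–(e): forbidden (ΔS).
(d)–(e): forbidden (ΔS, ΔL, ΔJ).
Allowed pairs: 3 of 10.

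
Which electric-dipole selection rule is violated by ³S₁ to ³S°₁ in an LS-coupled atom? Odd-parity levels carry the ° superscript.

Reading off the term symbols: S 1→1, L 0→0, J 1→1, parity even→odd.
Parity must change: even → odd — satisfied.
ΔS = 0: S: 1 → 1 — satisfied.
ΔL = 0, ±1 (not L=0↔0): L: 0 → 0, ΔL = +0 — violated.
ΔJ = 0, ±1 (not J=0↔0): J: 1 → 1, ΔJ = +0 — satisfied.

the L=0 ↔ L=0 exclusion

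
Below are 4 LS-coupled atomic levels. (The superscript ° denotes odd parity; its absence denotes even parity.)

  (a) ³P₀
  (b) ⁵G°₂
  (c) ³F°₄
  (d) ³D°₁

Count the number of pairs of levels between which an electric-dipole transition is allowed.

1

(a)–(b): forbidden (ΔS, ΔL, ΔJ).
(a)–(c): forbidden (ΔL, ΔJ).
(a)–(d): allowed.
(b)–(c): forbidden (parity, ΔS, ΔJ).
(b)–(d): forbidden (parity, ΔS, ΔL).
(c)–(d): forbidden (parity, ΔJ).
Allowed pairs: 1 of 6.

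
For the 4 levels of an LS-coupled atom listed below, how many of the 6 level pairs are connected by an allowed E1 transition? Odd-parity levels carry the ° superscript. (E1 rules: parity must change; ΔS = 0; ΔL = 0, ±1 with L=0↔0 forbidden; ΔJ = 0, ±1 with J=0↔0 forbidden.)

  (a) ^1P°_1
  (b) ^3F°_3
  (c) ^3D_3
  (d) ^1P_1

2

(a)–(b): forbidden (parity, ΔS, ΔL, ΔJ).
(a)–(c): forbidden (ΔS, ΔJ).
(a)–(d): allowed.
(b)–(c): allowed.
(b)–(d): forbidden (ΔS, ΔL, ΔJ).
(c)–(d): forbidden (parity, ΔS, ΔJ).
Allowed pairs: 2 of 6.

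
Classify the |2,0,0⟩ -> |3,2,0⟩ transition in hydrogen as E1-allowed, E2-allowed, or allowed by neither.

E2

Δl = 2 − 0 = +2; l_i + l_f = 2.
Δm_l = +0.
E1 (Δl = ±1, |Δm_l| ≤ 1): not satisfied.
E2 (Δl = 0,±2, l_i+l_f ≥ 2, |Δm_l| ≤ 2): satisfied.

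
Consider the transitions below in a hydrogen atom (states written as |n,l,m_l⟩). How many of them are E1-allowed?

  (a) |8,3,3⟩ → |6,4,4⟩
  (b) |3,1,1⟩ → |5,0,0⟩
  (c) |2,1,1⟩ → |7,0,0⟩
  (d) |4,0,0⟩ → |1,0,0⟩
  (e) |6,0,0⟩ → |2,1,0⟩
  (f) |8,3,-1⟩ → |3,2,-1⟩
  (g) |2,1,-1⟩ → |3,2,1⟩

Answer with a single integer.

5

(a) allowed
(b) allowed
(c) allowed
(d) forbidden — Δl = +0 (E1 requires Δl = ±1)
(e) allowed
(f) allowed
(g) forbidden — Δm_l = +2 (E1 requires Δm_l = 0, ±1)
Total allowed: 5 of 7.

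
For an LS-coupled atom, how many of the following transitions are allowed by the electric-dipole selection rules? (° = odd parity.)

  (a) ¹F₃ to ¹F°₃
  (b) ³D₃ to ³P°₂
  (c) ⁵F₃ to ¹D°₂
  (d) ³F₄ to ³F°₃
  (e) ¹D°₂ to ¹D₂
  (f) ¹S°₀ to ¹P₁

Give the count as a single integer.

(a) allowed
(b) allowed
(c) forbidden (ΔS fails)
(d) allowed
(e) allowed
(f) allowed
Total allowed: 5 of 6.

5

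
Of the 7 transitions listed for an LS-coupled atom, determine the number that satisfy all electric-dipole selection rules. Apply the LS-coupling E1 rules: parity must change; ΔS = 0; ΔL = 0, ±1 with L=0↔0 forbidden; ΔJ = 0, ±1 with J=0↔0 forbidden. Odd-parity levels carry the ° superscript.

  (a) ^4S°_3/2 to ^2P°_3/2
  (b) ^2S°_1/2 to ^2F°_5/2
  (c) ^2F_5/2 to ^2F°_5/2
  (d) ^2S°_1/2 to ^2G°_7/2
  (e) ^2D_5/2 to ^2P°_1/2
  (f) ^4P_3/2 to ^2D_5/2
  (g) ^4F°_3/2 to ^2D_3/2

(a) forbidden (parity, ΔS fail)
(b) forbidden (parity, ΔL, ΔJ fail)
(c) allowed
(d) forbidden (parity, ΔL, ΔJ fail)
(e) forbidden (ΔJ fails)
(f) forbidden (parity, ΔS fail)
(g) forbidden (ΔS fails)
Total allowed: 1 of 7.

1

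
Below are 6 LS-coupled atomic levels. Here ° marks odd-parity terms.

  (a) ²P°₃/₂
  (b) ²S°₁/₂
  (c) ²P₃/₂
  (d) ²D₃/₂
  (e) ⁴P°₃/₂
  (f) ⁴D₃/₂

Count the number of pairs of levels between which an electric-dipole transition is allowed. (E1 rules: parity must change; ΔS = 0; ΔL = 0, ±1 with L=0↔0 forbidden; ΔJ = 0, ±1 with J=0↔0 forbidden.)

4

(a)–(b): forbidden (parity).
(a)–(c): allowed.
(a)–(d): allowed.
(a)–(e): forbidden (parity, ΔS).
(a)–(f): forbidden (ΔS).
(b)–(c): allowed.
(b)–(d): forbidden (ΔL).
(b)–(e): forbidden (parity, ΔS).
(b)–(f): forbidden (ΔS, ΔL).
(c)–(d): forbidden (parity).
(c)–(e): forbidden (ΔS).
(c)–(f): forbidden (parity, ΔS).
(d)–(e): forbidden (ΔS).
(d)–(f): forbidden (parity, ΔS).
(e)–(f): allowed.
Allowed pairs: 4 of 15.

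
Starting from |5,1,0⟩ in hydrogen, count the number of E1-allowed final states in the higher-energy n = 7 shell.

E1 requires Δl = ±1, so l_f ∈ {0, 2}; with 0 ≤ l_f ≤ n_f−1 = 6, the allowed l_f values are {0, 2}.
For l_f = 0: m_f ∈ {m_i−1, m_i, m_i+1} ∩ [−0, 0] = {0} → 1 state.
For l_f = 2: m_f ∈ {m_i−1, m_i, m_i+1} ∩ [−2, 2] = {-1, 0, 1} → 3 states.
Total: 4.

4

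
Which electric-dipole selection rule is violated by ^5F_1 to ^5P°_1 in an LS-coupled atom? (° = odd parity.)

Parity must change: even → odd — ✓.
ΔS = 0: S: 2 → 2 — ✓.
ΔL = 0, ±1 (not L=0↔0): L: 3 → 1, ΔL = -2 — ✗.
ΔJ = 0, ±1 (not J=0↔0): J: 1 → 1, ΔJ = +0 — ✓.

the ΔL = 0, ±1 rule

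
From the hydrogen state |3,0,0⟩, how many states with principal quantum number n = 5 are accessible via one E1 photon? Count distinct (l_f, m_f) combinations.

3

E1 requires Δl = ±1, so l_f ∈ {-1, 1}; with 0 ≤ l_f ≤ n_f−1 = 4, the allowed l_f values are {1}.
For l_f = 1: m_f ∈ {m_i−1, m_i, m_i+1} ∩ [−1, 1] = {-1, 0, 1} → 3 states.
Total: 3.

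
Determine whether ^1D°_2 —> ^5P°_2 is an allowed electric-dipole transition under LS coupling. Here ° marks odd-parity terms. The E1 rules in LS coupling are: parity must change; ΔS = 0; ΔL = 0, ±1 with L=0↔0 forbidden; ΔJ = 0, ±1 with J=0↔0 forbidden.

forbidden

Initial level: S=0, L=2, J=2, parity odd. Final level: S=2, L=1, J=2, parity odd.
Parity must change: odd → odd — ✗.
ΔL = 0, ±1 (not L=0↔0): L: 2 → 1, ΔL = -1 — ✓.
ΔJ = 0, ±1 (not J=0↔0): J: 2 → 2, ΔJ = +0 — ✓.
ΔS = 0: S: 0 → 2 — ✗.
Rule(s) violated: parity, ΔS.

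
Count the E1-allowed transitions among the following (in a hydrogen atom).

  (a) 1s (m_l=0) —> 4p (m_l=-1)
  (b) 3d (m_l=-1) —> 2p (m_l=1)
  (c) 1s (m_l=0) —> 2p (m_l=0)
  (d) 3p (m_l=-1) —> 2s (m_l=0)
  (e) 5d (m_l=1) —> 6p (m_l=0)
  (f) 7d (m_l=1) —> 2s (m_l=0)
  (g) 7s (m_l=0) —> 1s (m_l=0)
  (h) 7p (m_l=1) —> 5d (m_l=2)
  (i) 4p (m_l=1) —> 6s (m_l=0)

6

(a) allowed
(b) forbidden — Δm_l = +2 (E1 requires Δm_l = 0, ±1)
(c) allowed
(d) allowed
(e) allowed
(f) forbidden — Δl = -2 (E1 requires Δl = ±1)
(g) forbidden — Δl = +0 (E1 requires Δl = ±1)
(h) allowed
(i) allowed
Total allowed: 6 of 9.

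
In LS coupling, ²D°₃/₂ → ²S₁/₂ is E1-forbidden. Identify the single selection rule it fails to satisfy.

ΔL = 0, ±1 (not L=0↔0): L: 2 → 0, ΔL = -2 — fails.
ΔS = 0: S: 1/2 → 1/2 — ok.
Parity must change: odd → even — ok.
ΔJ = 0, ±1 (not J=0↔0): J: 3/2 → 1/2, ΔJ = -1 — ok.

the ΔL = 0, ±1 rule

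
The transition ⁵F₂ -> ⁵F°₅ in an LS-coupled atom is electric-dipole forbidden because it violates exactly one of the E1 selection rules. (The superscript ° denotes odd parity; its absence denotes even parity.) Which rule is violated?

Initial level: S=2, L=3, J=2, parity even. Final level: S=2, L=3, J=5, parity odd.
ΔS = 0: S: 2 → 2 — ✓.
ΔL = 0, ±1 (not L=0↔0): L: 3 → 3, ΔL = +0 — ✓.
ΔJ = 0, ±1 (not J=0↔0): J: 2 → 5, ΔJ = +3 — ✗.
Parity must change: even → odd — ✓.

the ΔJ = 0, ±1 rule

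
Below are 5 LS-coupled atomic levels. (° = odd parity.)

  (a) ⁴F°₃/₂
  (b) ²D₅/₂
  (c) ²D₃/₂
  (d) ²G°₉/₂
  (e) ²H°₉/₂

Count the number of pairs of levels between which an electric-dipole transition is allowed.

0

(a)–(b): forbidden (ΔS).
(a)–(c): forbidden (ΔS).
(a)–(d): forbidden (parity, ΔS, ΔJ).
(a)–(e): forbidden (parity, ΔS, ΔL, ΔJ).
(b)–(c): forbidden (parity).
(b)–(d): forbidden (ΔL, ΔJ).
(b)–(e): forbidden (ΔL, ΔJ).
(c)–(d): forbidden (ΔL, ΔJ).
(c)–(e): forbidden (ΔL, ΔJ).
(d)–(e): forbidden (parity).
Allowed pairs: 0 of 10.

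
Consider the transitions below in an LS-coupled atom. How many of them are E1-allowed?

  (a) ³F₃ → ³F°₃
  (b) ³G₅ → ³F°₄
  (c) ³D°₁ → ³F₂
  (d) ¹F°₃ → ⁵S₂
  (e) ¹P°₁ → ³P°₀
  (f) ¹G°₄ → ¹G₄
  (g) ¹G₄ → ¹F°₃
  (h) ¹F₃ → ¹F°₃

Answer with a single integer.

(a) allowed
(b) allowed
(c) allowed
(d) forbidden (ΔS, ΔL fail)
(e) forbidden (parity, ΔS fail)
(f) allowed
(g) allowed
(h) allowed
Total allowed: 6 of 8.

6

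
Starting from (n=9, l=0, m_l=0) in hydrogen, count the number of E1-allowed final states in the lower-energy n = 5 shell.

E1 requires Δl = ±1, so l_f ∈ {-1, 1}; with 0 ≤ l_f ≤ n_f−1 = 4, the allowed l_f values are {1}.
For l_f = 1: m_f ∈ {m_i−1, m_i, m_i+1} ∩ [−1, 1] = {-1, 0, 1} → 3 states.
Total: 3.

3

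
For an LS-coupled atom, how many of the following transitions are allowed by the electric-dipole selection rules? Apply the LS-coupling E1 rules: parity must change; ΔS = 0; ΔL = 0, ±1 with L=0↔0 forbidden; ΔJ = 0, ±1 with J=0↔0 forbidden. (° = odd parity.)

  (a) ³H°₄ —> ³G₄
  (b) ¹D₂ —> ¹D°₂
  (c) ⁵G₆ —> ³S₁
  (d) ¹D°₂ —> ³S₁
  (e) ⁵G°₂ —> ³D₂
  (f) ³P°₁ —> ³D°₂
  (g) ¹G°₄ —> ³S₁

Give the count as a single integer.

(a) allowed
(b) allowed
(c) forbidden (parity, ΔS, ΔL, ΔJ fail)
(d) forbidden (ΔS, ΔL fail)
(e) forbidden (ΔS, ΔL fail)
(f) forbidden (parity fails)
(g) forbidden (ΔS, ΔL, ΔJ fail)
Total allowed: 2 of 7.

2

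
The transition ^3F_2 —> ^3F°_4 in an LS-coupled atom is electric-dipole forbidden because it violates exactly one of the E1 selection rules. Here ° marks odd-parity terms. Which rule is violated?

the ΔJ = 0, ±1 rule

Reading off the term symbols: S 1→1, L 3→3, J 2→4, parity even→odd.
ΔJ = 0, ±1 (not J=0↔0): J: 2 → 4, ΔJ = +2 — fails.
Parity must change: even → odd — ok.
ΔS = 0: S: 1 → 1 — ok.
ΔL = 0, ±1 (not L=0↔0): L: 3 → 3, ΔL = +0 — ok.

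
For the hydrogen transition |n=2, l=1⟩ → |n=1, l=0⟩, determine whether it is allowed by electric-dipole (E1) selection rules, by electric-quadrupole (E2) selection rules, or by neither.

Δl = 0 − 1 = -1; l_i + l_f = 1.
E1 (Δl = ±1): satisfied.
E2 (Δl = 0,±2, l_i+l_f ≥ 2): not satisfied.

E1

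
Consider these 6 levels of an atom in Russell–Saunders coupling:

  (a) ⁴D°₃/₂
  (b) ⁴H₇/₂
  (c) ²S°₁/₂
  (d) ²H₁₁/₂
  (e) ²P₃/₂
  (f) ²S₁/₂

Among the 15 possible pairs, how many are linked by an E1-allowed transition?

(a)–(b): forbidden (ΔL, ΔJ).
(a)–(c): forbidden (parity, ΔS, ΔL).
(a)–(d): forbidden (ΔS, ΔL, ΔJ).
(a)–(e): forbidden (ΔS).
(a)–(f): forbidden (ΔS, ΔL).
(b)–(c): forbidden (ΔS, ΔL, ΔJ).
(b)–(d): forbidden (parity, ΔS, ΔJ).
(b)–(e): forbidden (parity, ΔS, ΔL, ΔJ).
(b)–(f): forbidden (parity, ΔS, ΔL, ΔJ).
(c)–(d): forbidden (ΔL, ΔJ).
(c)–(e): allowed.
(c)–(f): forbidden (ΔL).
(d)–(e): forbidden (parity, ΔL, ΔJ).
(d)–(f): forbidden (parity, ΔL, ΔJ).
(e)–(f): forbidden (parity).
Allowed pairs: 1 of 15.

1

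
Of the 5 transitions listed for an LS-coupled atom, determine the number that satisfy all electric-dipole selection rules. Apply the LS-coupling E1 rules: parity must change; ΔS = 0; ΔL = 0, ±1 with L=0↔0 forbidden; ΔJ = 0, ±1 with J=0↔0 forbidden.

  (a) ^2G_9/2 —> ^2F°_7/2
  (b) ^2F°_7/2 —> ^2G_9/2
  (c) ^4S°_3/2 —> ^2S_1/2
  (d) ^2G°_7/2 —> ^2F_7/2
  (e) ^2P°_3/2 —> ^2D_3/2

4

(a) allowed
(b) allowed
(c) forbidden (ΔS, ΔL fail)
(d) allowed
(e) allowed
Total allowed: 4 of 5.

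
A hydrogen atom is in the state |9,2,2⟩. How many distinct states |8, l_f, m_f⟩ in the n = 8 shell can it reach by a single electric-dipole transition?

4

E1 requires Δl = ±1, so l_f ∈ {1, 3}; with 0 ≤ l_f ≤ n_f−1 = 7, the allowed l_f values are {1, 3}.
For l_f = 1: m_f ∈ {m_i−1, m_i, m_i+1} ∩ [−1, 1] = {1} → 1 state.
For l_f = 3: m_f ∈ {m_i−1, m_i, m_i+1} ∩ [−3, 3] = {1, 2, 3} → 3 states.
Total: 4.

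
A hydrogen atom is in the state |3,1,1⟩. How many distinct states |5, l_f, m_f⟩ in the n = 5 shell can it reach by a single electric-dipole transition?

E1 requires Δl = ±1, so l_f ∈ {0, 2}; with 0 ≤ l_f ≤ n_f−1 = 4, the allowed l_f values are {0, 2}.
For l_f = 0: m_f ∈ {m_i−1, m_i, m_i+1} ∩ [−0, 0] = {0} → 1 state.
For l_f = 2: m_f ∈ {m_i−1, m_i, m_i+1} ∩ [−2, 2] = {0, 1, 2} → 3 states.
Total: 4.

4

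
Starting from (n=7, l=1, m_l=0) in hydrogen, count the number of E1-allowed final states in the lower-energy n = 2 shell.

E1 requires Δl = ±1, so l_f ∈ {0, 2}; with 0 ≤ l_f ≤ n_f−1 = 1, the allowed l_f values are {0}.
For l_f = 0: m_f ∈ {m_i−1, m_i, m_i+1} ∩ [−0, 0] = {0} → 1 state.
Total: 1.

1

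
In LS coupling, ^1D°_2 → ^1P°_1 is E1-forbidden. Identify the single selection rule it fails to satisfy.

Parity must change: odd → odd — ✗.
ΔS = 0: S: 0 → 0 — ✓.
ΔL = 0, ±1 (not L=0↔0): L: 2 → 1, ΔL = -1 — ✓.
ΔJ = 0, ±1 (not J=0↔0): J: 2 → 1, ΔJ = -1 — ✓.

parity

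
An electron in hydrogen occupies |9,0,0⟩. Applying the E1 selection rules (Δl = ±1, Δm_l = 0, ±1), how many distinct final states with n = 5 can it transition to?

3

E1 requires Δl = ±1, so l_f ∈ {-1, 1}; with 0 ≤ l_f ≤ n_f−1 = 4, the allowed l_f values are {1}.
For l_f = 1: m_f ∈ {m_i−1, m_i, m_i+1} ∩ [−1, 1] = {-1, 0, 1} → 3 states.
Total: 3.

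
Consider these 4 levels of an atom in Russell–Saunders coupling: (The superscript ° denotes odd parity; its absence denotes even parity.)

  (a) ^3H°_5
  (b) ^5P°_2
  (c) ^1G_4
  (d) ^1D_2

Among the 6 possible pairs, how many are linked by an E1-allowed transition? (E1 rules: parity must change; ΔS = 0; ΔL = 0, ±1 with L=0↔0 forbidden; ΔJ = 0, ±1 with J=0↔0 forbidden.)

(a)–(b): forbidden (parity, ΔS, ΔL, ΔJ).
(a)–(c): forbidden (ΔS).
(a)–(d): forbidden (ΔS, ΔL, ΔJ).
(b)–(c): forbidden (ΔS, ΔL, ΔJ).
(b)–(d): forbidden (ΔS).
(c)–(d): forbidden (parity, ΔL, ΔJ).
Allowed pairs: 0 of 6.

0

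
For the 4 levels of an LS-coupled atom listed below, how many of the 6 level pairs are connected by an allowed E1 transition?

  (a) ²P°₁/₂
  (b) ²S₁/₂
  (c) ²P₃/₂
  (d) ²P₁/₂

3

(a)–(b): allowed.
(a)–(c): allowed.
(a)–(d): allowed.
(b)–(c): forbidden (parity).
(b)–(d): forbidden (parity).
(c)–(d): forbidden (parity).
Allowed pairs: 3 of 6.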